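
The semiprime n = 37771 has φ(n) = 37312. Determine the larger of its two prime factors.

353

φ(n) = (p−1)(q−1) = n − (p+q) + 1, so p + q = 37771 − 37312 + 1 = 460.
p and q are the roots of t² − 460t + 37771 = 0.
Discriminant: 460² − 4·37771 = 211600 − 151084 = 60516; √60516 = 246.
q = (460 − 246)/2 = 107, p = (460 + 246)/2 = 353.
Check: 107 · 353 = 37771.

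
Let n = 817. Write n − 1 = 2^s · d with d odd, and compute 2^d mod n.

817 − 1 = 816 = 2^4 · 51, so d = 51.
2^1 ≡ 2 (mod 817)
2^2 ≡ 2^2 = 4 ≡ 4 (mod 817)
2^4 ≡ 4^2 = 16 ≡ 16 (mod 817)
2^8 ≡ 16^2 = 256 ≡ 256 (mod 817)
2^16 ≡ 256^2 = 65536 ≡ 176 (mod 817)
2^32 ≡ 176^2 = 30976 ≡ 747 (mod 817)
51 = 32 + 16 + 2 + 1 in binary powers of 2.
So 2^51 ≡ 747 · 176 · 4 · 2 ≡ 297 (mod 817).
Squaring chain: 297 → 790 → 729 → 391; never reaches −1, so base 2 is a Miller–Rabin witness that 817 is composite.

297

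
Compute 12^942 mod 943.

430

12^1 ≡ 12 (mod 943)
12^2 ≡ 12^2 = 144 ≡ 144 (mod 943)
12^4 ≡ 144^2 = 20736 ≡ 933 (mod 943)
12^8 ≡ 933^2 = 870489 ≡ 100 (mod 943)
12^16 ≡ 100^2 = 10000 ≡ 570 (mod 943)
12^32 ≡ 570^2 = 324900 ≡ 508 (mod 943)
12^64 ≡ 508^2 = 258064 ≡ 625 (mod 943)
12^128 ≡ 625^2 = 390625 ≡ 223 (mod 943)
12^256 ≡ 223^2 = 49729 ≡ 693 (mod 943)
12^512 ≡ 693^2 = 480249 ≡ 262 (mod 943)
942 = 512 + 256 + 128 + 32 + 8 + 4 + 2 in binary powers of 2.
So 12^942 ≡ 262 · 693 · 223 · 508 · 100 · 933 · 144 ≡ 430 (mod 943).
Since 430 ≠ 1, base 12 is a Fermat witness: 943 is composite.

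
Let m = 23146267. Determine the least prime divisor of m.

23146267 is odd.
Digit sum 31, not divisible by 3.
Ends in 7: not divisible by 5.
7: 23146267 = 7·3306609 + 4
11: 23146267 = 11·2104206 + 1
13: 23146267 = 13·1780482 + 1
17: 23146267 = 17·1361545 + 2
19: 23146267 = 19·1218224 + 11
23: 23146267 = 23·1006359 + 10
29: 23146267 = 29·798147 + 4
31: 23146267 = 31·746653 + 24
37: 23146267 = 37·625574 + 29
41: 23146267 = 41·564543 + 4
43: 23146267 = 43·538285 + 12
47: 23146267 = 47·492473 + 36
53: 23146267 = 53·436722 + 1
59: 23146267 = 59·392309 + 36
61: 23146267 = 61·379447

61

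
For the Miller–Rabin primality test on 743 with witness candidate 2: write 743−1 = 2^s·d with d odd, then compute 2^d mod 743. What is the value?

743 − 1 = 742 = 2^1 · 371, so d = 371.
2^1 ≡ 2 (mod 743)
2^2 ≡ 2^2 = 4 ≡ 4 (mod 743)
2^4 ≡ 4^2 = 16 ≡ 16 (mod 743)
2^8 ≡ 16^2 = 256 ≡ 256 (mod 743)
2^16 ≡ 256^2 = 65536 ≡ 152 (mod 743)
2^32 ≡ 152^2 = 23104 ≡ 71 (mod 743)
2^64 ≡ 71^2 = 5041 ≡ 583 (mod 743)
2^128 ≡ 583^2 = 339889 ≡ 338 (mod 743)
2^256 ≡ 338^2 = 114244 ≡ 565 (mod 743)
371 = 256 + 64 + 32 + 16 + 2 + 1 in binary powers of 2.
So 2^371 ≡ 565 · 583 · 71 · 152 · 4 · 2 ≡ 1 (mod 743).
Since 2^d ≡ 1 (mod 743), base 2 does not prove 743 composite.

1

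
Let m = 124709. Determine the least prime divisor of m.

124709 is odd.
Digit sum 23, not divisible by 3.
Ends in 9: not divisible by 5.
7: 124709 = 7·17815 + 4
11: 124709 = 11·11337 + 2
13: 124709 = 13·9593

13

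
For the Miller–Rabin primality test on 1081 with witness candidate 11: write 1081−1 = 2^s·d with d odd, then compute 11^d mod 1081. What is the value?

1009

1081 − 1 = 1080 = 2^3 · 135, so d = 135.
11^1 ≡ 11 (mod 1081)
11^2 ≡ 11^2 = 121 ≡ 121 (mod 1081)
11^4 ≡ 121^2 = 14641 ≡ 588 (mod 1081)
11^8 ≡ 588^2 = 345744 ≡ 905 (mod 1081)
11^16 ≡ 905^2 = 819025 ≡ 708 (mod 1081)
11^32 ≡ 708^2 = 501264 ≡ 761 (mod 1081)
11^64 ≡ 761^2 = 579121 ≡ 786 (mod 1081)
11^128 ≡ 786^2 = 617796 ≡ 545 (mod 1081)
135 = 128 + 4 + 2 + 1 in binary powers of 2.
So 11^135 ≡ 545 · 588 · 121 · 11 ≡ 1009 (mod 1081).
Squaring chain: 1009 → 860 → 196; never reaches −1, so base 11 is a Miller–Rabin witness that 1081 is composite.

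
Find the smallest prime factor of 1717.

1717 is odd.
Digit sum 16, not divisible by 3.
Ends in 7: not divisible by 5.
7: 1717 = 7·245 + 2
11: 1717 = 11·156 + 1
13: 1717 = 13·132 + 1
17: 1717 = 17·101

17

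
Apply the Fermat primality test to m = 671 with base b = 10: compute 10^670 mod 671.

441

10^1 ≡ 10 (mod 671)
10^2 ≡ 10^2 = 100 ≡ 100 (mod 671)
10^4 ≡ 100^2 = 10000 ≡ 606 (mod 671)
10^8 ≡ 606^2 = 367236 ≡ 199 (mod 671)
10^16 ≡ 199^2 = 39601 ≡ 12 (mod 671)
10^32 ≡ 12^2 = 144 ≡ 144 (mod 671)
10^64 ≡ 144^2 = 20736 ≡ 606 (mod 671)
10^128 ≡ 606^2 = 367236 ≡ 199 (mod 671)
10^256 ≡ 199^2 = 39601 ≡ 12 (mod 671)
10^512 ≡ 12^2 = 144 ≡ 144 (mod 671)
670 = 512 + 128 + 16 + 8 + 4 + 2 in binary powers of 2.
So 10^670 ≡ 144 · 199 · 12 · 199 · 606 · 100 ≡ 441 (mod 671).
Since 441 ≠ 1, base 10 is a Fermat witness: 671 is composite.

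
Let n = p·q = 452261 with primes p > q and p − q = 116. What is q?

617

Since p = q + 116, we have 452261 = q(q + 116), so q² + 116q − 452261 = 0.
Discriminant: 116² + 4·452261 = 13456 + 1809044 = 1822500; √1822500 = 1350.
q = (−116 + 1350)/2 = 617, and p = q + 116 = 733.
Check: 617 · 733 = 452261.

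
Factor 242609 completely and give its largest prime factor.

83

242609 = 37 · 6557
6557 = 79 · 83
83 is prime.
So 242609 = 37 · 79 · 83; the largest prime factor is 83.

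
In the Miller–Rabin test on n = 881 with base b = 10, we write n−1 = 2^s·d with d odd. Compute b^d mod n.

177

881 − 1 = 880 = 2^4 · 55, so d = 55.
10^1 ≡ 10 (mod 881)
10^2 ≡ 10^2 = 100 ≡ 100 (mod 881)
10^4 ≡ 100^2 = 10000 ≡ 309 (mod 881)
10^8 ≡ 309^2 = 95481 ≡ 333 (mod 881)
10^16 ≡ 333^2 = 110889 ≡ 764 (mod 881)
10^32 ≡ 764^2 = 583696 ≡ 474 (mod 881)
55 = 32 + 16 + 4 + 2 + 1 in binary powers of 2.
So 10^55 ≡ 474 · 764 · 309 · 100 · 10 ≡ 177 (mod 881).
Squaring chain: 177 → 494 → 880 → 1; reaches −1, so base 10 does not prove 881 composite.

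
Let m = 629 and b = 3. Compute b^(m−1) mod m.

3^1 ≡ 3 (mod 629)
3^2 ≡ 3^2 = 9 ≡ 9 (mod 629)
3^4 ≡ 9^2 = 81 ≡ 81 (mod 629)
3^8 ≡ 81^2 = 6561 ≡ 271 (mod 629)
3^16 ≡ 271^2 = 73441 ≡ 477 (mod 629)
3^32 ≡ 477^2 = 227529 ≡ 460 (mod 629)
3^64 ≡ 460^2 = 211600 ≡ 256 (mod 629)
3^128 ≡ 256^2 = 65536 ≡ 120 (mod 629)
3^256 ≡ 120^2 = 14400 ≡ 562 (mod 629)
3^512 ≡ 562^2 = 315844 ≡ 86 (mod 629)
628 = 512 + 64 + 32 + 16 + 4 in binary powers of 2.
So 3^628 ≡ 86 · 256 · 460 · 477 · 81 ≡ 625 (mod 629).
Since 625 ≠ 1, base 3 is a Fermat witness: 629 is composite.

625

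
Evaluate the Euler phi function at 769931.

741312

Factor: 769931 = 53 · 73 · 199.
φ(769931) = (53−1) · (73−1) · (199−1) = 52 · 72 · 198 = 741312.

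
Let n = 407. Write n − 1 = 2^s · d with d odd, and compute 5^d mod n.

407 − 1 = 406 = 2^1 · 203, so d = 203.
5^1 ≡ 5 (mod 407)
5^2 ≡ 5^2 = 25 ≡ 25 (mod 407)
5^4 ≡ 25^2 = 625 ≡ 218 (mod 407)
5^8 ≡ 218^2 = 47524 ≡ 312 (mod 407)
5^16 ≡ 312^2 = 97344 ≡ 71 (mod 407)
5^32 ≡ 71^2 = 5041 ≡ 157 (mod 407)
5^64 ≡ 157^2 = 24649 ≡ 229 (mod 407)
5^128 ≡ 229^2 = 52441 ≡ 345 (mod 407)
203 = 128 + 64 + 8 + 2 + 1 in binary powers of 2.
So 5^203 ≡ 345 · 229 · 312 · 25 · 5 ≡ 279 (mod 407).
Squaring chain: 279; never reaches −1, so base 5 is a Miller–Rabin witness that 407 is composite.

279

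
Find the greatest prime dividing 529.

23

529 = 23 · 23
23 = 23 · 1
So 529 = 23^2; the largest prime factor is 23.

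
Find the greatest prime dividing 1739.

1739 = 37 · 47
47 is prime.
So 1739 = 37 · 47; the largest prime factor is 47.

47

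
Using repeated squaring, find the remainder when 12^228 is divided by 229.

12^1 ≡ 12 (mod 229)
12^2 ≡ 12^2 = 144 ≡ 144 (mod 229)
12^4 ≡ 144^2 = 20736 ≡ 126 (mod 229)
12^8 ≡ 126^2 = 15876 ≡ 75 (mod 229)
12^16 ≡ 75^2 = 5625 ≡ 129 (mod 229)
12^32 ≡ 129^2 = 16641 ≡ 153 (mod 229)
12^64 ≡ 153^2 = 23409 ≡ 51 (mod 229)
12^128 ≡ 51^2 = 2601 ≡ 82 (mod 229)
228 = 128 + 64 + 32 + 4 in binary powers of 2.
So 12^228 ≡ 82 · 51 · 153 · 126 ≡ 1 (mod 229).
Since the result is 1, base 12 gives no evidence that 229 is composite.

1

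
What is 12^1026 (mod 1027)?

599

12^1 ≡ 12 (mod 1027)
12^2 ≡ 12^2 = 144 ≡ 144 (mod 1027)
12^4 ≡ 144^2 = 20736 ≡ 196 (mod 1027)
12^8 ≡ 196^2 = 38416 ≡ 417 (mod 1027)
12^16 ≡ 417^2 = 173889 ≡ 326 (mod 1027)
12^32 ≡ 326^2 = 106276 ≡ 495 (mod 1027)
12^64 ≡ 495^2 = 245025 ≡ 599 (mod 1027)
12^128 ≡ 599^2 = 358801 ≡ 378 (mod 1027)
12^256 ≡ 378^2 = 142884 ≡ 131 (mod 1027)
12^512 ≡ 131^2 = 17161 ≡ 729 (mod 1027)
12^1024 ≡ 729^2 = 531441 ≡ 482 (mod 1027)
1026 = 1024 + 2 in binary powers of 2.
So 12^1026 ≡ 482 · 144 ≡ 599 (mod 1027).
Since 599 ≠ 1, base 12 is a Fermat witness: 1027 is composite.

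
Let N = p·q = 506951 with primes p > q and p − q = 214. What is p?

827

Since p = q + 214, we have 506951 = q(q + 214), so q² + 214q − 506951 = 0.
Discriminant: 214² + 4·506951 = 45796 + 2027804 = 2073600; √2073600 = 1440.
q = (−214 + 1440)/2 = 613, and p = q + 214 = 827.
Check: 613 · 827 = 506951.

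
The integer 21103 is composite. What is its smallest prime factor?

21103 is odd.
Digit sum 7, not divisible by 3.
Ends in 3: not divisible by 5.
7: 21103 = 7·3014 + 5
11: 21103 = 11·1918 + 5
13: 21103 = 13·1623 + 4
17: 21103 = 17·1241 + 6
19: 21103 = 19·1110 + 13
23: 21103 = 23·917 + 12
29: 21103 = 29·727 + 20
31: 21103 = 31·680 + 23
37: 21103 = 37·570 + 13
41: 21103 = 41·514 + 29
43: 21103 = 43·490 + 33
47: 21103 = 47·449

47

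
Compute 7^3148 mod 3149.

272

7^1 ≡ 7 (mod 3149)
7^2 ≡ 7^2 = 49 ≡ 49 (mod 3149)
7^4 ≡ 49^2 = 2401 ≡ 2401 (mod 3149)
7^8 ≡ 2401^2 = 5764801 ≡ 2131 (mod 3149)
7^16 ≡ 2131^2 = 4541161 ≡ 303 (mod 3149)
7^32 ≡ 303^2 = 91809 ≡ 488 (mod 3149)
7^64 ≡ 488^2 = 238144 ≡ 1969 (mod 3149)
7^128 ≡ 1969^2 = 3876961 ≡ 542 (mod 3149)
7^256 ≡ 542^2 = 293764 ≡ 907 (mod 3149)
7^512 ≡ 907^2 = 822649 ≡ 760 (mod 3149)
7^1024 ≡ 760^2 = 577600 ≡ 1333 (mod 3149)
7^2048 ≡ 1333^2 = 1776889 ≡ 853 (mod 3149)
3148 = 2048 + 1024 + 64 + 8 + 4 in binary powers of 2.
So 7^3148 ≡ 853 · 1333 · 1969 · 2131 · 2401 ≡ 272 (mod 3149).
Since 272 ≠ 1, base 7 is a Fermat witness: 3149 is composite.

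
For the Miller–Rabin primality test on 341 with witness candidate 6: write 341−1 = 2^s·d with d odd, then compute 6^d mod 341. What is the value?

285

341 − 1 = 340 = 2^2 · 85, so d = 85.
6^1 ≡ 6 (mod 341)
6^2 ≡ 6^2 = 36 ≡ 36 (mod 341)
6^4 ≡ 36^2 = 1296 ≡ 273 (mod 341)
6^8 ≡ 273^2 = 74529 ≡ 191 (mod 341)
6^16 ≡ 191^2 = 36481 ≡ 335 (mod 341)
6^32 ≡ 335^2 = 112225 ≡ 36 (mod 341)
6^64 ≡ 36^2 = 1296 ≡ 273 (mod 341)
85 = 64 + 16 + 4 + 1 in binary powers of 2.
So 6^85 ≡ 273 · 335 · 273 · 6 ≡ 285 (mod 341).
Squaring chain: 285 → 67; never reaches −1, so base 6 is a Miller–Rabin witness that 341 is composite.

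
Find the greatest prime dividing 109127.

71

109127 = 29 · 3763
3763 = 53 · 71
71 is prime.
So 109127 = 29 · 53 · 71; the largest prime factor is 71.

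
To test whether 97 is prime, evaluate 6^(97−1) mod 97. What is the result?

6^1 ≡ 6 (mod 97)
6^2 ≡ 6^2 = 36 ≡ 36 (mod 97)
6^4 ≡ 36^2 = 1296 ≡ 35 (mod 97)
6^8 ≡ 35^2 = 1225 ≡ 61 (mod 97)
6^16 ≡ 61^2 = 3721 ≡ 35 (mod 97)
6^32 ≡ 35^2 = 1225 ≡ 61 (mod 97)
6^64 ≡ 61^2 = 3721 ≡ 35 (mod 97)
96 = 64 + 32 in binary powers of 2.
So 6^96 ≡ 35 · 61 ≡ 1 (mod 97).
Since the result is 1, base 6 gives no evidence that 97 is composite.

1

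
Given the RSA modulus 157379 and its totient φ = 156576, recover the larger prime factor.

φ(n) = (p−1)(q−1) = n − (p+q) + 1, so p + q = 157379 − 156576 + 1 = 804.
p and q are the roots of t² − 804t + 157379 = 0.
Discriminant: 804² − 4·157379 = 646416 − 629516 = 16900; √16900 = 130.
q = (804 − 130)/2 = 337, p = (804 + 130)/2 = 467.
Check: 337 · 467 = 157379.

467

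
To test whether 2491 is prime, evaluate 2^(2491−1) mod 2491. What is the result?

2^1 ≡ 2 (mod 2491)
2^2 ≡ 2^2 = 4 ≡ 4 (mod 2491)
2^4 ≡ 4^2 = 16 ≡ 16 (mod 2491)
2^8 ≡ 16^2 = 256 ≡ 256 (mod 2491)
2^16 ≡ 256^2 = 65536 ≡ 770 (mod 2491)
2^32 ≡ 770^2 = 592900 ≡ 42 (mod 2491)
2^64 ≡ 42^2 = 1764 ≡ 1764 (mod 2491)
2^128 ≡ 1764^2 = 3111696 ≡ 437 (mod 2491)
2^256 ≡ 437^2 = 190969 ≡ 1653 (mod 2491)
2^512 ≡ 1653^2 = 2732409 ≡ 2273 (mod 2491)
2^1024 ≡ 2273^2 = 5166529 ≡ 195 (mod 2491)
2^2048 ≡ 195^2 = 38025 ≡ 660 (mod 2491)
2490 = 2048 + 256 + 128 + 32 + 16 + 8 + 2 in binary powers of 2.
So 2^2490 ≡ 660 · 1653 · 437 · 42 · 770 · 256 · 4 ≡ 2414 (mod 2491).
Since 2414 ≠ 1, base 2 is a Fermat witness: 2491 is composite.

2414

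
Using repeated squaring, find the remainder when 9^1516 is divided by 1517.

9^1 ≡ 9 (mod 1517)
9^2 ≡ 9^2 = 81 ≡ 81 (mod 1517)
9^4 ≡ 81^2 = 6561 ≡ 493 (mod 1517)
9^8 ≡ 493^2 = 243049 ≡ 329 (mod 1517)
9^16 ≡ 329^2 = 108241 ≡ 534 (mod 1517)
9^32 ≡ 534^2 = 285156 ≡ 1477 (mod 1517)
9^64 ≡ 1477^2 = 2181529 ≡ 83 (mod 1517)
9^128 ≡ 83^2 = 6889 ≡ 821 (mod 1517)
9^256 ≡ 821^2 = 674041 ≡ 493 (mod 1517)
9^512 ≡ 493^2 = 243049 ≡ 329 (mod 1517)
9^1024 ≡ 329^2 = 108241 ≡ 534 (mod 1517)
1516 = 1024 + 256 + 128 + 64 + 32 + 8 + 4 in binary powers of 2.
So 9^1516 ≡ 534 · 493 · 821 · 83 · 1477 · 329 · 493 ≡ 493 (mod 1517).
Since 493 ≠ 1, base 9 is a Fermat witness: 1517 is composite.

493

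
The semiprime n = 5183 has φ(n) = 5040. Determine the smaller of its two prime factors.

71

φ(n) = (p−1)(q−1) = n − (p+q) + 1, so p + q = 5183 − 5040 + 1 = 144.
p and q are the roots of t² − 144t + 5183 = 0.
Discriminant: 144² − 4·5183 = 20736 − 20732 = 4; √4 = 2.
q = (144 − 2)/2 = 71, p = (144 + 2)/2 = 73.
Check: 71 · 73 = 5183.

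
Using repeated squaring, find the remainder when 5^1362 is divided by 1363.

5^1 ≡ 5 (mod 1363)
5^2 ≡ 5^2 = 25 ≡ 25 (mod 1363)
5^4 ≡ 25^2 = 625 ≡ 625 (mod 1363)
5^8 ≡ 625^2 = 390625 ≡ 807 (mod 1363)
5^16 ≡ 807^2 = 651249 ≡ 1098 (mod 1363)
5^32 ≡ 1098^2 = 1205604 ≡ 712 (mod 1363)
5^64 ≡ 712^2 = 506944 ≡ 1271 (mod 1363)
5^128 ≡ 1271^2 = 1615441 ≡ 286 (mod 1363)
5^256 ≡ 286^2 = 81796 ≡ 16 (mod 1363)
5^512 ≡ 16^2 = 256 ≡ 256 (mod 1363)
5^1024 ≡ 256^2 = 65536 ≡ 112 (mod 1363)
1362 = 1024 + 256 + 64 + 16 + 2 in binary powers of 2.
So 5^1362 ≡ 112 · 16 · 1271 · 1098 · 25 ≡ 306 (mod 1363).
Since 306 ≠ 1, base 5 is a Fermat witness: 1363 is composite.

306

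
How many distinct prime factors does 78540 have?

78540 = 2^2 · 19635
19635 = 3 · 6545
6545 = 5 · 1309
1309 = 7 · 187
187 = 11 · 17
78540 = 2^2 · 3 · 5 · 7 · 11 · 17, which has 6 distinct prime factors.

6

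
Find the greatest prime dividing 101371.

89

101371 = 17 · 5963
5963 = 67 · 89
89 is prime.
So 101371 = 17 · 67 · 89; the largest prime factor is 89.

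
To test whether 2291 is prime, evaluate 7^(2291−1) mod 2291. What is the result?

1747

7^1 ≡ 7 (mod 2291)
7^2 ≡ 7^2 = 49 ≡ 49 (mod 2291)
7^4 ≡ 49^2 = 2401 ≡ 110 (mod 2291)
7^8 ≡ 110^2 = 12100 ≡ 645 (mod 2291)
7^16 ≡ 645^2 = 416025 ≡ 1354 (mod 2291)
7^32 ≡ 1354^2 = 1833316 ≡ 516 (mod 2291)
7^64 ≡ 516^2 = 266256 ≡ 500 (mod 2291)
7^128 ≡ 500^2 = 250000 ≡ 281 (mod 2291)
7^256 ≡ 281^2 = 78961 ≡ 1067 (mod 2291)
7^512 ≡ 1067^2 = 1138489 ≡ 2153 (mod 2291)
7^1024 ≡ 2153^2 = 4635409 ≡ 716 (mod 2291)
7^2048 ≡ 716^2 = 512656 ≡ 1763 (mod 2291)
2290 = 2048 + 128 + 64 + 32 + 16 + 2 in binary powers of 2.
So 7^2290 ≡ 1763 · 281 · 500 · 516 · 1354 · 49 ≡ 1747 (mod 2291).
Since 1747 ≠ 1, base 7 is a Fermat witness: 2291 is composite.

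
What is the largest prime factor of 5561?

5561 = 67 · 83
83 is prime.
So 5561 = 67 · 83; the largest prime factor is 83.

83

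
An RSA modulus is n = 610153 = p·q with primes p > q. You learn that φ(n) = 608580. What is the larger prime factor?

φ(n) = (p−1)(q−1) = n − (p+q) + 1, so p + q = 610153 − 608580 + 1 = 1574.
p and q are the roots of t² − 1574t + 610153 = 0.
Discriminant: 1574² − 4·610153 = 2477476 − 2440612 = 36864; √36864 = 192.
q = (1574 − 192)/2 = 691, p = (1574 + 192)/2 = 883.
Check: 691 · 883 = 610153.

883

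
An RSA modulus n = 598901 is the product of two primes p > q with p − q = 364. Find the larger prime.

977

Since p = q + 364, we have 598901 = q(q + 364), so q² + 364q − 598901 = 0.
Discriminant: 364² + 4·598901 = 132496 + 2395604 = 2528100; √2528100 = 1590.
q = (−364 + 1590)/2 = 613, and p = q + 364 = 977.
Check: 613 · 977 = 598901.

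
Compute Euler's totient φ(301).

252

Factor: 301 = 7 · 43.
φ(301) = (7−1) · (43−1) = 6 · 42 = 252.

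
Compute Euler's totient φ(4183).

Factor: 4183 = 47 · 89.
φ(4183) = (47−1) · (89−1) = 46 · 88 = 4048.

4048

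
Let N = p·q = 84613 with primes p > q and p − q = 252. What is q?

Since p = q + 252, we have 84613 = q(q + 252), so q² + 252q − 84613 = 0.
Discriminant: 252² + 4·84613 = 63504 + 338452 = 401956; √401956 = 634.
q = (−252 + 634)/2 = 191, and p = q + 252 = 443.
Check: 191 · 443 = 84613.

191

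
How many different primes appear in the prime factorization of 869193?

5

869193 = 3^2 · 96577
96577 = 13 · 7429
7429 = 17 · 437
437 = 19 · 23
869193 = 3^2 · 13 · 17 · 19 · 23, which has 5 distinct prime factors.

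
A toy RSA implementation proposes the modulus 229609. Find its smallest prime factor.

23

229609 is odd.
Digit sum 28, not divisible by 3.
Ends in 9: not divisible by 5.
7: 229609 = 7·32801 + 2
11: 229609 = 11·20873 + 6
13: 229609 = 13·17662 + 3
17: 229609 = 17·13506 + 7
19: 229609 = 19·12084 + 13
23: 229609 = 23·9983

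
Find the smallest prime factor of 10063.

10063 is odd.
Digit sum 10, not divisible by 3.
Ends in 3: not divisible by 5.
7: 10063 = 7·1437 + 4
11: 10063 = 11·914 + 9
13: 10063 = 13·774 + 1
17: 10063 = 17·591 + 16
19: 10063 = 19·529 + 12
23: 10063 = 23·437 + 12
29: 10063 = 29·347

29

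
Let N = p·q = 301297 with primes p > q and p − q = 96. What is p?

599

Since p = q + 96, we have 301297 = q(q + 96), so q² + 96q − 301297 = 0.
Discriminant: 96² + 4·301297 = 9216 + 1205188 = 1214404; √1214404 = 1102.
q = (−96 + 1102)/2 = 503, and p = q + 96 = 599.
Check: 503 · 599 = 301297.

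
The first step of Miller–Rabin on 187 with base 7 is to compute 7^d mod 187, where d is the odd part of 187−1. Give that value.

57

187 − 1 = 186 = 2^1 · 93, so d = 93.
7^1 ≡ 7 (mod 187)
7^2 ≡ 7^2 = 49 ≡ 49 (mod 187)
7^4 ≡ 49^2 = 2401 ≡ 157 (mod 187)
7^8 ≡ 157^2 = 24649 ≡ 152 (mod 187)
7^16 ≡ 152^2 = 23104 ≡ 103 (mod 187)
7^32 ≡ 103^2 = 10609 ≡ 137 (mod 187)
7^64 ≡ 137^2 = 18769 ≡ 69 (mod 187)
93 = 64 + 16 + 8 + 4 + 1 in binary powers of 2.
So 7^93 ≡ 69 · 103 · 152 · 157 · 7 ≡ 57 (mod 187).
Squaring chain: 57; never reaches −1, so base 7 is a Miller–Rabin witness that 187 is composite.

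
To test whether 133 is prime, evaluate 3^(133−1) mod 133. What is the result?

64

3^1 ≡ 3 (mod 133)
3^2 ≡ 3^2 = 9 ≡ 9 (mod 133)
3^4 ≡ 9^2 = 81 ≡ 81 (mod 133)
3^8 ≡ 81^2 = 6561 ≡ 44 (mod 133)
3^16 ≡ 44^2 = 1936 ≡ 74 (mod 133)
3^32 ≡ 74^2 = 5476 ≡ 23 (mod 133)
3^64 ≡ 23^2 = 529 ≡ 130 (mod 133)
3^128 ≡ 130^2 = 16900 ≡ 9 (mod 133)
132 = 128 + 4 in binary powers of 2.
So 3^132 ≡ 9 · 81 ≡ 64 (mod 133).
Since 64 ≠ 1, base 3 is a Fermat witness: 133 is composite.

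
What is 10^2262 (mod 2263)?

10^1 ≡ 10 (mod 2263)
10^2 ≡ 10^2 = 100 ≡ 100 (mod 2263)
10^4 ≡ 100^2 = 10000 ≡ 948 (mod 2263)
10^8 ≡ 948^2 = 898704 ≡ 293 (mod 2263)
10^16 ≡ 293^2 = 85849 ≡ 2118 (mod 2263)
10^32 ≡ 2118^2 = 4485924 ≡ 658 (mod 2263)
10^64 ≡ 658^2 = 432964 ≡ 731 (mod 2263)
10^128 ≡ 731^2 = 534361 ≡ 293 (mod 2263)
10^256 ≡ 293^2 = 85849 ≡ 2118 (mod 2263)
10^512 ≡ 2118^2 = 4485924 ≡ 658 (mod 2263)
10^1024 ≡ 658^2 = 432964 ≡ 731 (mod 2263)
10^2048 ≡ 731^2 = 534361 ≡ 293 (mod 2263)
2262 = 2048 + 128 + 64 + 16 + 4 + 2 in binary powers of 2.
So 10^2262 ≡ 293 · 293 · 731 · 2118 · 948 · 100 ≡ 2236 (mod 2263).
Since 2236 ≠ 1, base 10 is a Fermat witness: 2263 is composite.

2236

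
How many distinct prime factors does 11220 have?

5

11220 = 2^2 · 2805
2805 = 3 · 935
935 = 5 · 187
187 = 11 · 17
11220 = 2^2 · 3 · 5 · 11 · 17, which has 5 distinct prime factors.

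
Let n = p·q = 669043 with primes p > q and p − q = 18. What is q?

Since p = q + 18, we have 669043 = q(q + 18), so q² + 18q − 669043 = 0.
Discriminant: 18² + 4·669043 = 324 + 2676172 = 2676496; √2676496 = 1636.
q = (−18 + 1636)/2 = 809, and p = q + 18 = 827.
Check: 809 · 827 = 669043.

809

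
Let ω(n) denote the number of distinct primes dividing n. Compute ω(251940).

6

251940 = 2^2 · 62985
62985 = 3 · 20995
20995 = 5 · 4199
4199 = 13 · 323
323 = 17 · 19
251940 = 2^2 · 3 · 5 · 13 · 17 · 19, which has 6 distinct prime factors.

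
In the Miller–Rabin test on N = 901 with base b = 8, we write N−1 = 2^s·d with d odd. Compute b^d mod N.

875

901 − 1 = 900 = 2^2 · 225, so d = 225.
8^1 ≡ 8 (mod 901)
8^2 ≡ 8^2 = 64 ≡ 64 (mod 901)
8^4 ≡ 64^2 = 4096 ≡ 492 (mod 901)
8^8 ≡ 492^2 = 242064 ≡ 596 (mod 901)
8^16 ≡ 596^2 = 355216 ≡ 222 (mod 901)
8^32 ≡ 222^2 = 49284 ≡ 630 (mod 901)
8^64 ≡ 630^2 = 396900 ≡ 460 (mod 901)
8^128 ≡ 460^2 = 211600 ≡ 766 (mod 901)
225 = 128 + 64 + 32 + 1 in binary powers of 2.
So 8^225 ≡ 766 · 460 · 630 · 8 ≡ 875 (mod 901).
Squaring chain: 875 → 676; never reaches −1, so base 8 is a Miller–Rabin witness that 901 is composite.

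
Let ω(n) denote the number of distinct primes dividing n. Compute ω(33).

2

33 = 3 · 11
33 = 3 · 11, which has 2 distinct prime factors.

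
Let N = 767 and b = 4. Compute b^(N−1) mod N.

35

4^1 ≡ 4 (mod 767)
4^2 ≡ 4^2 = 16 ≡ 16 (mod 767)
4^4 ≡ 16^2 = 256 ≡ 256 (mod 767)
4^8 ≡ 256^2 = 65536 ≡ 341 (mod 767)
4^16 ≡ 341^2 = 116281 ≡ 464 (mod 767)
4^32 ≡ 464^2 = 215296 ≡ 536 (mod 767)
4^64 ≡ 536^2 = 287296 ≡ 438 (mod 767)
4^128 ≡ 438^2 = 191844 ≡ 94 (mod 767)
4^256 ≡ 94^2 = 8836 ≡ 399 (mod 767)
4^512 ≡ 399^2 = 159201 ≡ 432 (mod 767)
766 = 512 + 128 + 64 + 32 + 16 + 8 + 4 + 2 in binary powers of 2.
So 4^766 ≡ 432 · 94 · 438 · 536 · 464 · 341 · 256 · 16 ≡ 35 (mod 767).
Since 35 ≠ 1, base 4 is a Fermat witness: 767 is composite.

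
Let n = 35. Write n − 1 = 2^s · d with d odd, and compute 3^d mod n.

35 − 1 = 34 = 2^1 · 17, so d = 17.
3^1 ≡ 3 (mod 35)
3^2 ≡ 3^2 = 9 ≡ 9 (mod 35)
3^4 ≡ 9^2 = 81 ≡ 11 (mod 35)
3^8 ≡ 11^2 = 121 ≡ 16 (mod 35)
3^16 ≡ 16^2 = 256 ≡ 11 (mod 35)
17 = 16 + 1 in binary powers of 2.
So 3^17 ≡ 11 · 3 ≡ 33 (mod 35).
Squaring chain: 33; never reaches −1, so base 3 is a Miller–Rabin witness that 35 is composite.

33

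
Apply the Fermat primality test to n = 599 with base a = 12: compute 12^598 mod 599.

1

12^1 ≡ 12 (mod 599)
12^2 ≡ 12^2 = 144 ≡ 144 (mod 599)
12^4 ≡ 144^2 = 20736 ≡ 370 (mod 599)
12^8 ≡ 370^2 = 136900 ≡ 328 (mod 599)
12^16 ≡ 328^2 = 107584 ≡ 363 (mod 599)
12^32 ≡ 363^2 = 131769 ≡ 588 (mod 599)
12^64 ≡ 588^2 = 345744 ≡ 121 (mod 599)
12^128 ≡ 121^2 = 14641 ≡ 265 (mod 599)
12^256 ≡ 265^2 = 70225 ≡ 142 (mod 599)
12^512 ≡ 142^2 = 20164 ≡ 397 (mod 599)
598 = 512 + 64 + 16 + 4 + 2 in binary powers of 2.
So 12^598 ≡ 397 · 121 · 363 · 370 · 144 ≡ 1 (mod 599).
Since the result is 1, base 12 gives no evidence that 599 is composite.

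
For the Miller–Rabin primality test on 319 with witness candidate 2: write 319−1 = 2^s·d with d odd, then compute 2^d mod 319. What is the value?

319 − 1 = 318 = 2^1 · 159, so d = 159.
2^1 ≡ 2 (mod 319)
2^2 ≡ 2^2 = 4 ≡ 4 (mod 319)
2^4 ≡ 4^2 = 16 ≡ 16 (mod 319)
2^8 ≡ 16^2 = 256 ≡ 256 (mod 319)
2^16 ≡ 256^2 = 65536 ≡ 141 (mod 319)
2^32 ≡ 141^2 = 19881 ≡ 103 (mod 319)
2^64 ≡ 103^2 = 10609 ≡ 82 (mod 319)
2^128 ≡ 82^2 = 6724 ≡ 25 (mod 319)
159 = 128 + 16 + 8 + 4 + 2 + 1 in binary powers of 2.
So 2^159 ≡ 25 · 141 · 256 · 16 · 4 · 2 ≡ 171 (mod 319).
Squaring chain: 171; never reaches −1, so base 2 is a Miller–Rabin witness that 319 is composite.

171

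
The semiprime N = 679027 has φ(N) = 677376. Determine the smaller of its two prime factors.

φ(n) = (p−1)(q−1) = n − (p+q) + 1, so p + q = 679027 − 677376 + 1 = 1652.
p and q are the roots of t² − 1652t + 679027 = 0.
Discriminant: 1652² − 4·679027 = 2729104 − 2716108 = 12996; √12996 = 114.
q = (1652 − 114)/2 = 769, p = (1652 + 114)/2 = 883.
Check: 769 · 883 = 679027.

769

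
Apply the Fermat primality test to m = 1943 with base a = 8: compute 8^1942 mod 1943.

1715

8^1 ≡ 8 (mod 1943)
8^2 ≡ 8^2 = 64 ≡ 64 (mod 1943)
8^4 ≡ 64^2 = 4096 ≡ 210 (mod 1943)
8^8 ≡ 210^2 = 44100 ≡ 1354 (mod 1943)
8^16 ≡ 1354^2 = 1833316 ≡ 1067 (mod 1943)
8^32 ≡ 1067^2 = 1138489 ≡ 1834 (mod 1943)
8^64 ≡ 1834^2 = 3363556 ≡ 223 (mod 1943)
8^128 ≡ 223^2 = 49729 ≡ 1154 (mod 1943)
8^256 ≡ 1154^2 = 1331716 ≡ 761 (mod 1943)
8^512 ≡ 761^2 = 579121 ≡ 107 (mod 1943)
8^1024 ≡ 107^2 = 11449 ≡ 1734 (mod 1943)
1942 = 1024 + 512 + 256 + 128 + 16 + 4 + 2 in binary powers of 2.
So 8^1942 ≡ 1734 · 107 · 761 · 1154 · 1067 · 210 · 64 ≡ 1715 (mod 1943).
Since 1715 ≠ 1, base 8 is a Fermat witness: 1943 is composite.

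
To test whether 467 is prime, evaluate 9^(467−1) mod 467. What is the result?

1

9^1 ≡ 9 (mod 467)
9^2 ≡ 9^2 = 81 ≡ 81 (mod 467)
9^4 ≡ 81^2 = 6561 ≡ 23 (mod 467)
9^8 ≡ 23^2 = 529 ≡ 62 (mod 467)
9^16 ≡ 62^2 = 3844 ≡ 108 (mod 467)
9^32 ≡ 108^2 = 11664 ≡ 456 (mod 467)
9^64 ≡ 456^2 = 207936 ≡ 121 (mod 467)
9^128 ≡ 121^2 = 14641 ≡ 164 (mod 467)
9^256 ≡ 164^2 = 26896 ≡ 277 (mod 467)
466 = 256 + 128 + 64 + 16 + 2 in binary powers of 2.
So 9^466 ≡ 277 · 164 · 121 · 108 · 81 ≡ 1 (mod 467).
Since the result is 1, base 9 gives no evidence that 467 is composite.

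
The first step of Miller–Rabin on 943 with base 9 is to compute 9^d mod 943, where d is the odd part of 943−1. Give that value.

278

943 − 1 = 942 = 2^1 · 471, so d = 471.
9^1 ≡ 9 (mod 943)
9^2 ≡ 9^2 = 81 ≡ 81 (mod 943)
9^4 ≡ 81^2 = 6561 ≡ 903 (mod 943)
9^8 ≡ 903^2 = 815409 ≡ 657 (mod 943)
9^16 ≡ 657^2 = 431649 ≡ 698 (mod 943)
9^32 ≡ 698^2 = 487204 ≡ 616 (mod 943)
9^64 ≡ 616^2 = 379456 ≡ 370 (mod 943)
9^128 ≡ 370^2 = 136900 ≡ 165 (mod 943)
9^256 ≡ 165^2 = 27225 ≡ 821 (mod 943)
471 = 256 + 128 + 64 + 16 + 4 + 2 + 1 in binary powers of 2.
So 9^471 ≡ 821 · 165 · 370 · 698 · 903 · 81 · 9 ≡ 278 (mod 943).
Squaring chain: 278; never reaches −1, so base 9 is a Miller–Rabin witness that 943 is composite.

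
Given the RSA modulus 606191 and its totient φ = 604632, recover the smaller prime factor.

φ(n) = (p−1)(q−1) = n − (p+q) + 1, so p + q = 606191 − 604632 + 1 = 1560.
p and q are the roots of t² − 1560t + 606191 = 0.
Discriminant: 1560² − 4·606191 = 2433600 − 2424764 = 8836; √8836 = 94.
q = (1560 − 94)/2 = 733, p = (1560 + 94)/2 = 827.
Check: 733 · 827 = 606191.

733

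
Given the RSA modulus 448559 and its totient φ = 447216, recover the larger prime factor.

φ(n) = (p−1)(q−1) = n − (p+q) + 1, so p + q = 448559 − 447216 + 1 = 1344.
p and q are the roots of t² − 1344t + 448559 = 0.
Discriminant: 1344² − 4·448559 = 1806336 − 1794236 = 12100; √12100 = 110.
q = (1344 − 110)/2 = 617, p = (1344 + 110)/2 = 727.
Check: 617 · 727 = 448559.

727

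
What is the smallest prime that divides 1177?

11

1177 is odd.
Digit sum 16, not divisible by 3.
Ends in 7: not divisible by 5.
7: 1177 = 7·168 + 1
11: 1177 = 11·107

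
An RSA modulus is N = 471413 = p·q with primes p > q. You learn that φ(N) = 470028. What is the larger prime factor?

787

φ(n) = (p−1)(q−1) = n − (p+q) + 1, so p + q = 471413 − 470028 + 1 = 1386.
p and q are the roots of t² − 1386t + 471413 = 0.
Discriminant: 1386² − 4·471413 = 1920996 − 1885652 = 35344; √35344 = 188.
q = (1386 − 188)/2 = 599, p = (1386 + 188)/2 = 787.
Check: 599 · 787 = 471413.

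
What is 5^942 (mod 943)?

5^1 ≡ 5 (mod 943)
5^2 ≡ 5^2 = 25 ≡ 25 (mod 943)
5^4 ≡ 25^2 = 625 ≡ 625 (mod 943)
5^8 ≡ 625^2 = 390625 ≡ 223 (mod 943)
5^16 ≡ 223^2 = 49729 ≡ 693 (mod 943)
5^32 ≡ 693^2 = 480249 ≡ 262 (mod 943)
5^64 ≡ 262^2 = 68644 ≡ 748 (mod 943)
5^128 ≡ 748^2 = 559504 ≡ 305 (mod 943)
5^256 ≡ 305^2 = 93025 ≡ 611 (mod 943)
5^512 ≡ 611^2 = 373321 ≡ 836 (mod 943)
942 = 512 + 256 + 128 + 32 + 8 + 4 + 2 in binary powers of 2.
So 5^942 ≡ 836 · 611 · 305 · 262 · 223 · 625 · 25 ≡ 558 (mod 943).
Since 558 ≠ 1, base 5 is a Fermat witness: 943 is composite.

558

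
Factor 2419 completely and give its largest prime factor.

2419 = 41 · 59
59 is prime.
So 2419 = 41 · 59; the largest prime factor is 59.

59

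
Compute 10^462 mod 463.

10^1 ≡ 10 (mod 463)
10^2 ≡ 10^2 = 100 ≡ 100 (mod 463)
10^4 ≡ 100^2 = 10000 ≡ 277 (mod 463)
10^8 ≡ 277^2 = 76729 ≡ 334 (mod 463)
10^16 ≡ 334^2 = 111556 ≡ 436 (mod 463)
10^32 ≡ 436^2 = 190096 ≡ 266 (mod 463)
10^64 ≡ 266^2 = 70756 ≡ 380 (mod 463)
10^128 ≡ 380^2 = 144400 ≡ 407 (mod 463)
10^256 ≡ 407^2 = 165649 ≡ 358 (mod 463)
462 = 256 + 128 + 64 + 8 + 4 + 2 in binary powers of 2.
So 10^462 ≡ 358 · 407 · 380 · 334 · 277 · 100 ≡ 1 (mod 463).
Since the result is 1, base 10 gives no evidence that 463 is composite.

1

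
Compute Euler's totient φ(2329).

2176

Factor: 2329 = 17 · 137.
φ(2329) = (17−1) · (137−1) = 16 · 136 = 2176.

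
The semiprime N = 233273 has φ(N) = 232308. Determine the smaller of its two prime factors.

φ(n) = (p−1)(q−1) = n − (p+q) + 1, so p + q = 233273 − 232308 + 1 = 966.
p and q are the roots of t² − 966t + 233273 = 0.
Discriminant: 966² − 4·233273 = 933156 − 933092 = 64; √64 = 8.
q = (966 − 8)/2 = 479, p = (966 + 8)/2 = 487.
Check: 479 · 487 = 233273.

479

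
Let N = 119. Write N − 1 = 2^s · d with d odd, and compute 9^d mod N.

32

119 − 1 = 118 = 2^1 · 59, so d = 59.
9^1 ≡ 9 (mod 119)
9^2 ≡ 9^2 = 81 ≡ 81 (mod 119)
9^4 ≡ 81^2 = 6561 ≡ 16 (mod 119)
9^8 ≡ 16^2 = 256 ≡ 18 (mod 119)
9^16 ≡ 18^2 = 324 ≡ 86 (mod 119)
9^32 ≡ 86^2 = 7396 ≡ 18 (mod 119)
59 = 32 + 16 + 8 + 2 + 1 in binary powers of 2.
So 9^59 ≡ 18 · 86 · 18 · 81 · 9 ≡ 32 (mod 119).
Squaring chain: 32; never reaches −1, so base 9 is a Miller–Rabin witness that 119 is composite.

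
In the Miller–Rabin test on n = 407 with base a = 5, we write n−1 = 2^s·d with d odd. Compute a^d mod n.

279

407 − 1 = 406 = 2^1 · 203, so d = 203.
5^1 ≡ 5 (mod 407)
5^2 ≡ 5^2 = 25 ≡ 25 (mod 407)
5^4 ≡ 25^2 = 625 ≡ 218 (mod 407)
5^8 ≡ 218^2 = 47524 ≡ 312 (mod 407)
5^16 ≡ 312^2 = 97344 ≡ 71 (mod 407)
5^32 ≡ 71^2 = 5041 ≡ 157 (mod 407)
5^64 ≡ 157^2 = 24649 ≡ 229 (mod 407)
5^128 ≡ 229^2 = 52441 ≡ 345 (mod 407)
203 = 128 + 64 + 8 + 2 + 1 in binary powers of 2.
So 5^203 ≡ 345 · 229 · 312 · 25 · 5 ≡ 279 (mod 407).
Squaring chain: 279; never reaches −1, so base 5 is a Miller–Rabin witness that 407 is composite.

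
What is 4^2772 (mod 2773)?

4^1 ≡ 4 (mod 2773)
4^2 ≡ 4^2 = 16 ≡ 16 (mod 2773)
4^4 ≡ 16^2 = 256 ≡ 256 (mod 2773)
4^8 ≡ 256^2 = 65536 ≡ 1757 (mod 2773)
4^16 ≡ 1757^2 = 3087049 ≡ 700 (mod 2773)
4^32 ≡ 700^2 = 490000 ≡ 1952 (mod 2773)
4^64 ≡ 1952^2 = 3810304 ≡ 202 (mod 2773)
4^128 ≡ 202^2 = 40804 ≡ 1982 (mod 2773)
4^256 ≡ 1982^2 = 3928324 ≡ 1756 (mod 2773)
4^512 ≡ 1756^2 = 3083536 ≡ 2733 (mod 2773)
4^1024 ≡ 2733^2 = 7469289 ≡ 1600 (mod 2773)
4^2048 ≡ 1600^2 = 2560000 ≡ 521 (mod 2773)
2772 = 2048 + 512 + 128 + 64 + 16 + 4 in binary powers of 2.
So 4^2772 ≡ 521 · 2733 · 1982 · 202 · 700 · 256 ≡ 2446 (mod 2773).
Since 2446 ≠ 1, base 4 is a Fermat witness: 2773 is composite.

2446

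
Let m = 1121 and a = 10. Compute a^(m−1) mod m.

10^1 ≡ 10 (mod 1121)
10^2 ≡ 10^2 = 100 ≡ 100 (mod 1121)
10^4 ≡ 100^2 = 10000 ≡ 1032 (mod 1121)
10^8 ≡ 1032^2 = 1065024 ≡ 74 (mod 1121)
10^16 ≡ 74^2 = 5476 ≡ 992 (mod 1121)
10^32 ≡ 992^2 = 984064 ≡ 947 (mod 1121)
10^64 ≡ 947^2 = 896809 ≡ 9 (mod 1121)
10^128 ≡ 9^2 = 81 ≡ 81 (mod 1121)
10^256 ≡ 81^2 = 6561 ≡ 956 (mod 1121)
10^512 ≡ 956^2 = 913936 ≡ 321 (mod 1121)
10^1024 ≡ 321^2 = 103041 ≡ 1030 (mod 1121)
1120 = 1024 + 64 + 32 in binary powers of 2.
So 10^1120 ≡ 1030 · 9 · 947 ≡ 139 (mod 1121).
Since 139 ≠ 1, base 10 is a Fermat witness: 1121 is composite.

139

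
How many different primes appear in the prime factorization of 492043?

492043 = 19^2 · 1363
1363 = 29 · 47
492043 = 19^2 · 29 · 47, which has 3 distinct prime factors.

3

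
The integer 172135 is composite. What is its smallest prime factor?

172135 is odd.
Digit sum 19, not divisible by 3.
Ends in 5: divisible by 5.

5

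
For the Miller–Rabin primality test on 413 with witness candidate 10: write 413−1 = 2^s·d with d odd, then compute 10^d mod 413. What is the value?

413 − 1 = 412 = 2^2 · 103, so d = 103.
10^1 ≡ 10 (mod 413)
10^2 ≡ 10^2 = 100 ≡ 100 (mod 413)
10^4 ≡ 100^2 = 10000 ≡ 88 (mod 413)
10^8 ≡ 88^2 = 7744 ≡ 310 (mod 413)
10^16 ≡ 310^2 = 96100 ≡ 284 (mod 413)
10^32 ≡ 284^2 = 80656 ≡ 121 (mod 413)
10^64 ≡ 121^2 = 14641 ≡ 186 (mod 413)
103 = 64 + 32 + 4 + 2 + 1 in binary powers of 2.
So 10^103 ≡ 186 · 121 · 88 · 100 · 10 ≡ 129 (mod 413).
Squaring chain: 129 → 121; never reaches −1, so base 10 is a Miller–Rabin witness that 413 is composite.

129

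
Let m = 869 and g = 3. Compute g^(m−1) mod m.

115

3^1 ≡ 3 (mod 869)
3^2 ≡ 3^2 = 9 ≡ 9 (mod 869)
3^4 ≡ 9^2 = 81 ≡ 81 (mod 869)
3^8 ≡ 81^2 = 6561 ≡ 478 (mod 869)
3^16 ≡ 478^2 = 228484 ≡ 806 (mod 869)
3^32 ≡ 806^2 = 649636 ≡ 493 (mod 869)
3^64 ≡ 493^2 = 243049 ≡ 598 (mod 869)
3^128 ≡ 598^2 = 357604 ≡ 445 (mod 869)
3^256 ≡ 445^2 = 198025 ≡ 762 (mod 869)
3^512 ≡ 762^2 = 580644 ≡ 152 (mod 869)
868 = 512 + 256 + 64 + 32 + 4 in binary powers of 2.
So 3^868 ≡ 152 · 762 · 598 · 493 · 81 ≡ 115 (mod 869).
Since 115 ≠ 1, base 3 is a Fermat witness: 869 is composite.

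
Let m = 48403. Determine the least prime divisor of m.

97

48403 is odd.
Digit sum 19, not divisible by 3.
Ends in 3: not divisible by 5.
7: 48403 = 7·6914 + 5
11: 48403 = 11·4400 + 3
13: 48403 = 13·3723 + 4
17: 48403 = 17·2847 + 4
19: 48403 = 19·2547 + 10
23: 48403 = 23·2104 + 11
29: 48403 = 29·1669 + 2
31: 48403 = 31·1561 + 12
37: 48403 = 37·1308 + 7
41: 48403 = 41·1180 + 23
43: 48403 = 43·1125 + 28
47: 48403 = 47·1029 + 40
53: 48403 = 53·913 + 14
59: 48403 = 59·820 + 23
61: 48403 = 61·793 + 30
67: 48403 = 67·722 + 29
71: 48403 = 71·681 + 52
73: 48403 = 73·663 + 4
79: 48403 = 79·612 + 55
83: 48403 = 83·583 + 14
89: 48403 = 89·543 + 76
97: 48403 = 97·499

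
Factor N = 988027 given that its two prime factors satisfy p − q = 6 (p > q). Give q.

991

Since p = q + 6, we have 988027 = q(q + 6), so q² + 6q − 988027 = 0.
Discriminant: 6² + 4·988027 = 36 + 3952108 = 3952144; √3952144 = 1988.
q = (−6 + 1988)/2 = 991, and p = q + 6 = 997.
Check: 991 · 997 = 988027.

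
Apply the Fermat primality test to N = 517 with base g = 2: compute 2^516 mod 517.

2^1 ≡ 2 (mod 517)
2^2 ≡ 2^2 = 4 ≡ 4 (mod 517)
2^4 ≡ 4^2 = 16 ≡ 16 (mod 517)
2^8 ≡ 16^2 = 256 ≡ 256 (mod 517)
2^16 ≡ 256^2 = 65536 ≡ 394 (mod 517)
2^32 ≡ 394^2 = 155236 ≡ 136 (mod 517)
2^64 ≡ 136^2 = 18496 ≡ 401 (mod 517)
2^128 ≡ 401^2 = 160801 ≡ 14 (mod 517)
2^256 ≡ 14^2 = 196 ≡ 196 (mod 517)
2^512 ≡ 196^2 = 38416 ≡ 158 (mod 517)
516 = 512 + 4 in binary powers of 2.
So 2^516 ≡ 158 · 16 ≡ 460 (mod 517).
Since 460 ≠ 1, base 2 is a Fermat witness: 517 is composite.

460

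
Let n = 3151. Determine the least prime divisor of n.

3151 is odd.
Digit sum 10, not divisible by 3.
Ends in 1: not divisible by 5.
7: 3151 = 7·450 + 1
11: 3151 = 11·286 + 5
13: 3151 = 13·242 + 5
17: 3151 = 17·185 + 6
19: 3151 = 19·165 + 16
23: 3151 = 23·137

23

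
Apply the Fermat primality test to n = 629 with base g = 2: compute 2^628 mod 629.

305

2^1 ≡ 2 (mod 629)
2^2 ≡ 2^2 = 4 ≡ 4 (mod 629)
2^4 ≡ 4^2 = 16 ≡ 16 (mod 629)
2^8 ≡ 16^2 = 256 ≡ 256 (mod 629)
2^16 ≡ 256^2 = 65536 ≡ 120 (mod 629)
2^32 ≡ 120^2 = 14400 ≡ 562 (mod 629)
2^64 ≡ 562^2 = 315844 ≡ 86 (mod 629)
2^128 ≡ 86^2 = 7396 ≡ 477 (mod 629)
2^256 ≡ 477^2 = 227529 ≡ 460 (mod 629)
2^512 ≡ 460^2 = 211600 ≡ 256 (mod 629)
628 = 512 + 64 + 32 + 16 + 4 in binary powers of 2.
So 2^628 ≡ 256 · 86 · 562 · 120 · 16 ≡ 305 (mod 629).
Since 305 ≠ 1, base 2 is a Fermat witness: 629 is composite.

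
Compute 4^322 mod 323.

101

4^1 ≡ 4 (mod 323)
4^2 ≡ 4^2 = 16 ≡ 16 (mod 323)
4^4 ≡ 16^2 = 256 ≡ 256 (mod 323)
4^8 ≡ 256^2 = 65536 ≡ 290 (mod 323)
4^16 ≡ 290^2 = 84100 ≡ 120 (mod 323)
4^32 ≡ 120^2 = 14400 ≡ 188 (mod 323)
4^64 ≡ 188^2 = 35344 ≡ 137 (mod 323)
4^128 ≡ 137^2 = 18769 ≡ 35 (mod 323)
4^256 ≡ 35^2 = 1225 ≡ 256 (mod 323)
322 = 256 + 64 + 2 in binary powers of 2.
So 4^322 ≡ 256 · 137 · 16 ≡ 101 (mod 323).
Since 101 ≠ 1, base 4 is a Fermat witness: 323 is composite.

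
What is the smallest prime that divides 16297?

43

16297 is odd.
Digit sum 25, not divisible by 3.
Ends in 7: not divisible by 5.
7: 16297 = 7·2328 + 1
11: 16297 = 11·1481 + 6
13: 16297 = 13·1253 + 8
17: 16297 = 17·958 + 11
19: 16297 = 19·857 + 14
23: 16297 = 23·708 + 13
29: 16297 = 29·561 + 28
31: 16297 = 31·525 + 22
37: 16297 = 37·440 + 17
41: 16297 = 41·397 + 20
43: 16297 = 43·379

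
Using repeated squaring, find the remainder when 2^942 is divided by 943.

2^1 ≡ 2 (mod 943)
2^2 ≡ 2^2 = 4 ≡ 4 (mod 943)
2^4 ≡ 4^2 = 16 ≡ 16 (mod 943)
2^8 ≡ 16^2 = 256 ≡ 256 (mod 943)
2^16 ≡ 256^2 = 65536 ≡ 469 (mod 943)
2^32 ≡ 469^2 = 219961 ≡ 242 (mod 943)
2^64 ≡ 242^2 = 58564 ≡ 98 (mod 943)
2^128 ≡ 98^2 = 9604 ≡ 174 (mod 943)
2^256 ≡ 174^2 = 30276 ≡ 100 (mod 943)
2^512 ≡ 100^2 = 10000 ≡ 570 (mod 943)
942 = 512 + 256 + 128 + 32 + 8 + 4 + 2 in binary powers of 2.
So 2^942 ≡ 570 · 100 · 174 · 242 · 256 · 16 · 4 ≡ 496 (mod 943).
Since 496 ≠ 1, base 2 is a Fermat witness: 943 is composite.

496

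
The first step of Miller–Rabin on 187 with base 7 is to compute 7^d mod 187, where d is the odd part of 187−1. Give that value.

57

187 − 1 = 186 = 2^1 · 93, so d = 93.
7^1 ≡ 7 (mod 187)
7^2 ≡ 7^2 = 49 ≡ 49 (mod 187)
7^4 ≡ 49^2 = 2401 ≡ 157 (mod 187)
7^8 ≡ 157^2 = 24649 ≡ 152 (mod 187)
7^16 ≡ 152^2 = 23104 ≡ 103 (mod 187)
7^32 ≡ 103^2 = 10609 ≡ 137 (mod 187)
7^64 ≡ 137^2 = 18769 ≡ 69 (mod 187)
93 = 64 + 16 + 8 + 4 + 1 in binary powers of 2.
So 7^93 ≡ 69 · 103 · 152 · 157 · 7 ≡ 57 (mod 187).
Squaring chain: 57; never reaches −1, so base 7 is a Miller–Rabin witness that 187 is composite.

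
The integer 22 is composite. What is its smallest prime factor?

2

22 is even: 2 divides it.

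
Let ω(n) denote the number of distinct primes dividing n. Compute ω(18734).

4

18734 = 2 · 9367
9367 = 17 · 551
551 = 19 · 29
18734 = 2 · 17 · 19 · 29, which has 4 distinct prime factors.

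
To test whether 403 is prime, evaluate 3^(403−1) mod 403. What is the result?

3^1 ≡ 3 (mod 403)
3^2 ≡ 3^2 = 9 ≡ 9 (mod 403)
3^4 ≡ 9^2 = 81 ≡ 81 (mod 403)
3^8 ≡ 81^2 = 6561 ≡ 113 (mod 403)
3^16 ≡ 113^2 = 12769 ≡ 276 (mod 403)
3^32 ≡ 276^2 = 76176 ≡ 9 (mod 403)
3^64 ≡ 9^2 = 81 ≡ 81 (mod 403)
3^128 ≡ 81^2 = 6561 ≡ 113 (mod 403)
3^256 ≡ 113^2 = 12769 ≡ 276 (mod 403)
402 = 256 + 128 + 16 + 2 in binary powers of 2.
So 3^402 ≡ 276 · 113 · 276 · 9 ≡ 287 (mod 403).
Since 287 ≠ 1, base 3 is a Fermat witness: 403 is composite.

287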